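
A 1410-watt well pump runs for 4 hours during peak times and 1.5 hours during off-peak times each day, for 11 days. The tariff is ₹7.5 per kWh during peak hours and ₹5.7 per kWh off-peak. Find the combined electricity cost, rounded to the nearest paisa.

Peak energy = 1.41 kW × 4 h × 11 = 62.04 kWh
Off-peak energy = 1.41 kW × 1.5 h × 11 = 23.265 kWh
Cost = 62.04 × ₹7.5 + 23.265 × ₹5.7 = ₹465.3 + ₹132.6105 = ₹597.91

₹597.91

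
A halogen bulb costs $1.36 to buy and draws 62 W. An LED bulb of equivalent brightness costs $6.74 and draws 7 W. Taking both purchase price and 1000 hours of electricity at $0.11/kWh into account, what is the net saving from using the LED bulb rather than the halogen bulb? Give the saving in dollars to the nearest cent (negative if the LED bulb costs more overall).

halogen bulb: $1.36 + (62/1000) kW × 1000 h × $0.11 = $1.36 + $6.82 = $8.18
LED bulb: $6.74 + (7/1000) kW × 1000 h × $0.11 = $6.74 + $0.77 = $7.51
Saving = $8.18 − $7.51 = $0.67

$0.67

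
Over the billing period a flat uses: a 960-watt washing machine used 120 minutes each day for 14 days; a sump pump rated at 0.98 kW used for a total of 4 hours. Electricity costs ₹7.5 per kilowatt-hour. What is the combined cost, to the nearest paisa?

washing machine: Runtime = 120 min × 14 = 1680 min = 28 h
washing machine: 0.96 kW × 28 h = 26.88 kWh
sump pump: 0.98 kW × 4 h = 3.92 kWh
Total energy = 30.8 kWh
Cost = 30.8 × ₹7.5 = ₹231.00

₹231.00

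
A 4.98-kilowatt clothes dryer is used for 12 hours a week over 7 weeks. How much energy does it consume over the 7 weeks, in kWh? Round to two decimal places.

418.32 kWh

Runtime = 12 h/week × 7 weeks = 84 h
Energy = 4.98 kW × 84 h = 418.32 kWh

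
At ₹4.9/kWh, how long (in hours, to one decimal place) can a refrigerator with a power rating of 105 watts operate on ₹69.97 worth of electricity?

Energy available = ₹69.97 ÷ ₹4.9/kWh = 14.2796 kWh
Hours = 14.2796 kWh ÷ 0.105 kW = 136.0 h

136.0 h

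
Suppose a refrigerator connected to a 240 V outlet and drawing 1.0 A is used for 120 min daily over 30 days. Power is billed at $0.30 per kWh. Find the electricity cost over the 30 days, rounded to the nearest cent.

$4.32

Power = 1.0 A × 240 V = 240 W = 0.24 kW
Runtime = 120 min × 30 = 3600 min = 60 h
Energy = 0.24 kW × 60 h = 14.4 kWh
Cost = 14.4 kWh × $0.30/kWh = $4.32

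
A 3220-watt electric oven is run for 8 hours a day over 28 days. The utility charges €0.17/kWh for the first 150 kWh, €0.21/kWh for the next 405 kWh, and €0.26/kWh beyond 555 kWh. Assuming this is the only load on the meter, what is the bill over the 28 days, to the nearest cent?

€153.78

Runtime = 8 h/day × 28 days = 224 h
Energy = 3.22 kW × 224 h = 721.28 kWh
Tier 1 (0–150 kWh): 150 × €0.17 = €25.5
Tier 2 (150–555 kWh): 405 × €0.21 = €85.05
Above 555 kWh: 166.28 × €0.26 = €43.2328
Bill = €153.78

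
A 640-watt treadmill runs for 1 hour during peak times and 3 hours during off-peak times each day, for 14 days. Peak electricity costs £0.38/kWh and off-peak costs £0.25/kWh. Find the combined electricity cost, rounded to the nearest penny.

£10.12

Peak energy = 0.64 kW × 1 h × 14 = 8.96 kWh
Off-peak energy = 0.64 kW × 3 h × 14 = 26.88 kWh
Cost = 8.96 × £0.38 + 26.88 × £0.25 = £3.4048 + £6.72 = £10.12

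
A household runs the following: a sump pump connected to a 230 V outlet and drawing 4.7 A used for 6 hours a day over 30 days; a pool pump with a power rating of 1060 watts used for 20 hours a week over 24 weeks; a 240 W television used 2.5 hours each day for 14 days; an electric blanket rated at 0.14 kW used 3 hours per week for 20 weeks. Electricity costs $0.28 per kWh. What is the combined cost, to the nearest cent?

$201.65

sump pump: Power = 4.7 A × 230 V = 1081 W = 1.081 kW
sump pump: Runtime = 6 h/day × 30 days = 180 h
sump pump: 1.081 kW × 180 h = 194.58 kWh
pool pump: Runtime = 20 h/week × 24 weeks = 480 h
pool pump: 1.06 kW × 480 h = 508.8 kWh
television: Runtime = 2.5 h/day × 14 days = 35 h
television: 0.24 kW × 35 h = 8.4 kWh
electric blanket: Runtime = 3 h/week × 20 weeks = 60 h
electric blanket: 0.14 kW × 60 h = 8.4 kWh
Total energy = 720.18 kWh
Cost = 720.18 × $0.28 = $201.65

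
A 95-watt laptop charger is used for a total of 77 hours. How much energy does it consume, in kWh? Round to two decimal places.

Energy = 0.095 kW × 77 h = 7.315 kWh ≈ 7.32 kWh

7.32 kWh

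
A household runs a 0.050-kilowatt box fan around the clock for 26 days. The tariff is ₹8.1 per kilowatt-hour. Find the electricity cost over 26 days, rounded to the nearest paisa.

Runtime = 24 h × 26 = 624 h
Energy = 0.05 kW × 624 h = 31.2 kWh
Cost = 31.2 kWh × ₹8.1/kWh = ₹252.72

₹252.72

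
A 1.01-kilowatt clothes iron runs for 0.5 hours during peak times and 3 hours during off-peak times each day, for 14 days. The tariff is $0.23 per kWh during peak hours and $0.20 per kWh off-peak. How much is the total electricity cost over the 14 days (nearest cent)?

$10.11

Peak energy = 1.01 kW × 0.5 h × 14 = 7.07 kWh
Off-peak energy = 1.01 kW × 3 h × 14 = 42.42 kWh
Cost = 7.07 × $0.23 + 42.42 × $0.20 = $1.6261 + $8.484 = $10.11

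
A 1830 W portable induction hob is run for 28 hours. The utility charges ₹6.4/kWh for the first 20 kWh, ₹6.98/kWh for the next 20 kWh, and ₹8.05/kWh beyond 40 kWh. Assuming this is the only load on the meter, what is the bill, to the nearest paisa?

Energy = 1.83 kW × 28 h = 51.24 kWh
Tier 1 (0–20 kWh): 20 × ₹6.4 = ₹128
Tier 2 (20–40 kWh): 20 × ₹6.98 = ₹139.6
Above 40 kWh: 11.24 × ₹8.05 = ₹90.482
Bill = ₹358.08

₹358.08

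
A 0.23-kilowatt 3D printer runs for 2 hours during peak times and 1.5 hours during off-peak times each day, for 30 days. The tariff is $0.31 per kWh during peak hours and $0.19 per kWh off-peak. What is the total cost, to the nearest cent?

$6.24

Peak energy = 0.23 kW × 2 h × 30 = 13.8 kWh
Off-peak energy = 0.23 kW × 1.5 h × 30 = 10.35 kWh
Cost = 13.8 × $0.31 + 10.35 × $0.19 = $4.278 + $1.9665 = $6.24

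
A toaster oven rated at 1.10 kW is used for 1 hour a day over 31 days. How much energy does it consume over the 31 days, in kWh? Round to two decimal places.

Runtime = 1 h/day × 31 days = 31 h
Energy = 1.1 kW × 31 h = 34.1 kWh

34.10 kWh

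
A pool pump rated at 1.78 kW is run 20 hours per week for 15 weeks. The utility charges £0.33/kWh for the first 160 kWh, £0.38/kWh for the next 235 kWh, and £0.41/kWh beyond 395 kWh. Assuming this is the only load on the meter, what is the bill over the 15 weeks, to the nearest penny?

£199.09

Runtime = 20 h/week × 15 weeks = 300 h
Energy = 1.78 kW × 300 h = 534 kWh
Tier 1 (0–160 kWh): 160 × £0.33 = £52.8
Tier 2 (160–395 kWh): 235 × £0.38 = £89.3
Above 395 kWh: 139 × £0.41 = £56.99
Bill = £199.09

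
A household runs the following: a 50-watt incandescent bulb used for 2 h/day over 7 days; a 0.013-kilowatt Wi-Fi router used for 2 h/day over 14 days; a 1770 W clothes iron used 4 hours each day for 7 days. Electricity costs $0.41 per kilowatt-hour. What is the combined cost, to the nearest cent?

incandescent bulb: Runtime = 2 h/day × 7 days = 14 h
incandescent bulb: 0.05 kW × 14 h = 0.7 kWh
Wi-Fi router: Runtime = 2 h/day × 14 days = 28 h
Wi-Fi router: 0.013 kW × 28 h = 0.364 kWh
clothes iron: Runtime = 4 h/day × 7 days = 28 h
clothes iron: 1.77 kW × 28 h = 49.56 kWh
Total energy = 50.624 kWh
Cost = 50.624 × $0.41 = $20.76

$20.76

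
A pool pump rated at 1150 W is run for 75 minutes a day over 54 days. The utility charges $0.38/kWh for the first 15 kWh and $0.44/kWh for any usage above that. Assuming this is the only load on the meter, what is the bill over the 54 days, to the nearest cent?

$33.26

Runtime = 75 min × 54 = 4050 min = 67.5 h
Energy = 1.15 kW × 67.5 h = 77.625 kWh
Tier 1 (0–15 kWh): 15 × $0.38 = $5.7
Above 15 kWh: 62.625 × $0.44 = $27.555
Bill = $33.26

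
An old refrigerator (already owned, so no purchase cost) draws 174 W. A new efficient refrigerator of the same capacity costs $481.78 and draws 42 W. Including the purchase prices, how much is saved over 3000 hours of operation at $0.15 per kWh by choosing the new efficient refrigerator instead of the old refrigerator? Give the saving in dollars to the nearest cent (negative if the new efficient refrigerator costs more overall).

old refrigerator: $0.00 + (174/1000) kW × 3000 h × $0.15 = $0.00 + $78.3 = $78.3
new efficient refrigerator: $481.78 + (42/1000) kW × 3000 h × $0.15 = $481.78 + $18.9 = $500.68
Saving = $78.3 − $500.68 = −$422.38

-$422.38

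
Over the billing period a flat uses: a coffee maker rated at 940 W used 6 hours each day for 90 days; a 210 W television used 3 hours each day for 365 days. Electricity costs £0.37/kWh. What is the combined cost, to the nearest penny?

£272.89

coffee maker: Runtime = 6 h/day × 90 days = 540 h
coffee maker: 0.94 kW × 540 h = 507.6 kWh
television: Runtime = 3 h/day × 365 days = 1095 h
television: 0.21 kW × 1095 h = 229.95 kWh
Total energy = 737.55 kWh
Cost = 737.55 × £0.37 = £272.89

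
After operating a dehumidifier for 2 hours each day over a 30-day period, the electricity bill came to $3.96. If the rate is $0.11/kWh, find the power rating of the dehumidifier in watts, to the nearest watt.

Energy = $3.96 ÷ $0.11/kWh = 36 kWh
Runtime = 2 h/day × 30 days = 60 h
Power = 36 kWh ÷ 60 h = 0.6 kW = 600 W

600 W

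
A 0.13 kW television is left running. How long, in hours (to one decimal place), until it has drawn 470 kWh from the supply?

Hours = 470 kWh ÷ 0.13 kW = 3615.4 h

3615.4 h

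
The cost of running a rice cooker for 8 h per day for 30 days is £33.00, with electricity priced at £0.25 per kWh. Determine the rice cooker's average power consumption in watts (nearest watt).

Energy = £33.00 ÷ £0.25/kWh = 132 kWh
Runtime = 8 h/day × 30 days = 240 h
Power = 132 kWh ÷ 240 h = 0.55 kW = 550 W

550 W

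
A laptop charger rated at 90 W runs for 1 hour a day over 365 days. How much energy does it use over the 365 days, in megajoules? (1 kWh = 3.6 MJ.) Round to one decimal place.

118.3 MJ

Runtime = 1 h/day × 365 days = 365 h
Energy = 0.09 kW × 365 h = 32.85 kWh
= 32.85 × 3.6 MJ = 118.3 MJ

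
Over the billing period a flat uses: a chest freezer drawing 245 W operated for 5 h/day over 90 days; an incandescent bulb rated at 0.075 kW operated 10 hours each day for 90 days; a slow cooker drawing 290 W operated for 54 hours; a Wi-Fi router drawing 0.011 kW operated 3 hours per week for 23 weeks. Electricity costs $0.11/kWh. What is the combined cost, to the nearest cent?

$21.36

chest freezer: Runtime = 5 h/day × 90 days = 450 h
chest freezer: 0.245 kW × 450 h = 110.25 kWh
incandescent bulb: Runtime = 10 h/day × 90 days = 900 h
incandescent bulb: 0.075 kW × 900 h = 67.5 kWh
slow cooker: 0.29 kW × 54 h = 15.66 kWh
Wi-Fi router: Runtime = 3 h/week × 23 weeks = 69 h
Wi-Fi router: 0.011 kW × 69 h = 0.759 kWh
Total energy = 194.169 kWh
Cost = 194.169 × $0.11 = $21.36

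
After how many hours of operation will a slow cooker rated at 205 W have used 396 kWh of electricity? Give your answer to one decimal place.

1931.7 h

Hours = 396 kWh ÷ 0.205 kW = 1931.7 h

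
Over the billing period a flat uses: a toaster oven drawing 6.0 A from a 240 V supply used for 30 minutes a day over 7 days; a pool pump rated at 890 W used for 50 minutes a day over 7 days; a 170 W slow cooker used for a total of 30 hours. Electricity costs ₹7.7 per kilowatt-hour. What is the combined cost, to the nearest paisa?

₹118.05

toaster oven: Power = 6.0 A × 240 V = 1440 W = 1.44 kW
toaster oven: Runtime = 30 min × 7 = 210 min = 3.5 h
toaster oven: 1.44 kW × 3.5 h = 5.04 kWh
pool pump: Runtime = 50 min × 7 = 350 min = 5.833333… h
pool pump: 0.89 kW × 5.833333… h = 5.191666… kWh
slow cooker: 0.17 kW × 30 h = 5.1 kWh
Total energy = 15.331666… kWh
Cost = 15.331666… × ₹7.7 = ₹118.05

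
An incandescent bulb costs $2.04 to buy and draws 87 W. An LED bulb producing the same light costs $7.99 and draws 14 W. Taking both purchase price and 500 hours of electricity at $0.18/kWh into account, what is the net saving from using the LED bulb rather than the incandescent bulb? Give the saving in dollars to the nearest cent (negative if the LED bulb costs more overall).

incandescent bulb: $2.04 + (87/1000) kW × 500 h × $0.18 = $2.04 + $7.83 = $9.87
LED bulb: $7.99 + (14/1000) kW × 500 h × $0.18 = $7.99 + $1.26 = $9.25
Saving = $9.87 − $9.25 = $0.62

$0.62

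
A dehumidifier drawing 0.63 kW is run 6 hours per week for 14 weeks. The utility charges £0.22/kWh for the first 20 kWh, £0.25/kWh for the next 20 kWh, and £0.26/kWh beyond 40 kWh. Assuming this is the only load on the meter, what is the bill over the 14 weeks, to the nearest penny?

Runtime = 6 h/week × 14 weeks = 84 h
Energy = 0.63 kW × 84 h = 52.92 kWh
Tier 1 (0–20 kWh): 20 × £0.22 = £4.4
Tier 2 (20–40 kWh): 20 × £0.25 = £5
Above 40 kWh: 12.92 × £0.26 = £3.3592
Bill = £12.76

£12.76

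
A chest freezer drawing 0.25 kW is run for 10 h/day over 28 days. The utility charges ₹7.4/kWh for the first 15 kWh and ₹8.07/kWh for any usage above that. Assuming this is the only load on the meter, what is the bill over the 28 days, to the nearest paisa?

Runtime = 10 h/day × 28 days = 280 h
Energy = 0.25 kW × 280 h = 70 kWh
Tier 1 (0–15 kWh): 15 × ₹7.4 = ₹111
Above 15 kWh: 55 × ₹8.07 = ₹443.85
Bill = ₹554.85

₹554.85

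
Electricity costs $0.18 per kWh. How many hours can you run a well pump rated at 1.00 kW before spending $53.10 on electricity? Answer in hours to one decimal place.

Energy available = $53.10 ÷ $0.18/kWh = 295 kWh
Hours = 295 kWh ÷ 1 kW = 295.0 h

295.0 h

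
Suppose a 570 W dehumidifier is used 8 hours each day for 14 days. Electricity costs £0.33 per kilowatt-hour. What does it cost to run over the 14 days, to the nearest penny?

Runtime = 8 h/day × 14 days = 112 h
Energy = 0.57 kW × 112 h = 63.84 kWh
Cost = 63.84 kWh × £0.33/kWh = £21.07

£21.07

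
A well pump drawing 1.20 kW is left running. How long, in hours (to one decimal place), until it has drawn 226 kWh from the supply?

188.3 h

Hours = 226 kWh ÷ 1.2 kW = 188.3 h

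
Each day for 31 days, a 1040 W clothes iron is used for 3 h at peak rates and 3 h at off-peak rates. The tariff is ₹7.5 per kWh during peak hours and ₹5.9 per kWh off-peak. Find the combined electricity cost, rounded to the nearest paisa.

Peak energy = 1.04 kW × 3 h × 31 = 96.72 kWh
Off-peak energy = 1.04 kW × 3 h × 31 = 96.72 kWh
Cost = 96.72 × ₹7.5 + 96.72 × ₹5.9 = ₹725.4 + ₹570.648 = ₹1296.05

₹1296.05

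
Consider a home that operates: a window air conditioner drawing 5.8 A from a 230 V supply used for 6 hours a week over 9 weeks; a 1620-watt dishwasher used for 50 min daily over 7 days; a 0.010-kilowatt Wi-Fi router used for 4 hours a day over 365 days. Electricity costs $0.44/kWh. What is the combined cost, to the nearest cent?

window air conditioner: Power = 5.8 A × 230 V = 1334 W = 1.334 kW
window air conditioner: Runtime = 6 h/week × 9 weeks = 54 h
window air conditioner: 1.334 kW × 54 h = 72.036 kWh
dishwasher: Runtime = 50 min × 7 = 350 min = 5.833333… h
dishwasher: 1.62 kW × 5.833333… h = 9.45 kWh
Wi-Fi router: Runtime = 4 h/day × 365 days = 1460 h
Wi-Fi router: 0.01 kW × 1460 h = 14.6 kWh
Total energy = 96.086 kWh
Cost = 96.086 × $0.44 = $42.28

$42.28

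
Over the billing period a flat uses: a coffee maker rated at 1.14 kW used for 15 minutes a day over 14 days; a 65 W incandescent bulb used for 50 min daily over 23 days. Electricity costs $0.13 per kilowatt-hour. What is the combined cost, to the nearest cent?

$0.68

coffee maker: Runtime = 15 min × 14 = 210 min = 3.5 h
coffee maker: 1.14 kW × 3.5 h = 3.99 kWh
incandescent bulb: Runtime = 50 min × 23 = 1150 min = 19.166666… h
incandescent bulb: 0.065 kW × 19.166666… h = 1.245833… kWh
Total energy = 5.235833… kWh
Cost = 5.235833… × $0.13 = $0.68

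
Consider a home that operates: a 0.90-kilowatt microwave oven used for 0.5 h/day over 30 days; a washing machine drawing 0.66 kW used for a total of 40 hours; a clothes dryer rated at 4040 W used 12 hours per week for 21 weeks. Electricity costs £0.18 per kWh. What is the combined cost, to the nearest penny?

£190.44

microwave oven: Runtime = 0.5 h/day × 30 days = 15 h
microwave oven: 0.9 kW × 15 h = 13.5 kWh
washing machine: 0.66 kW × 40 h = 26.4 kWh
clothes dryer: Runtime = 12 h/week × 21 weeks = 252 h
clothes dryer: 4.04 kW × 252 h = 1018.08 kWh
Total energy = 1057.98 kWh
Cost = 1057.98 × £0.18 = £190.44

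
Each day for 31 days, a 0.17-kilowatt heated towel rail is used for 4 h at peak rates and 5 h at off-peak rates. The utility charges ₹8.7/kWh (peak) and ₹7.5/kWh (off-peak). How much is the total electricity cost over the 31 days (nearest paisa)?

₹381.02

Peak energy = 0.17 kW × 4 h × 31 = 21.08 kWh
Off-peak energy = 0.17 kW × 5 h × 31 = 26.35 kWh
Cost = 21.08 × ₹8.7 + 26.35 × ₹7.5 = ₹183.396 + ₹197.625 = ₹381.02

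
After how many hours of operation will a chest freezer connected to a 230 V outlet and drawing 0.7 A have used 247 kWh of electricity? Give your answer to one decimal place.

Power = 0.7 A × 230 V = 161 W = 0.161 kW
Hours = 247 kWh ÷ 0.161 kW = 1534.2 h

1534.2 h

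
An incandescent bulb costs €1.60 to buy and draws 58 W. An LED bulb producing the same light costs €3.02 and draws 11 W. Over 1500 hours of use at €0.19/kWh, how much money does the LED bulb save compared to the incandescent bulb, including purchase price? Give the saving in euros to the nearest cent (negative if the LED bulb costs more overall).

€11.98

incandescent bulb: €1.60 + (58/1000) kW × 1500 h × €0.19 = €1.60 + €16.53 = €18.13
LED bulb: €3.02 + (11/1000) kW × 1500 h × €0.19 = €3.02 + €3.135 = €6.155
Saving = €18.13 − €6.155 = €11.975 → €11.98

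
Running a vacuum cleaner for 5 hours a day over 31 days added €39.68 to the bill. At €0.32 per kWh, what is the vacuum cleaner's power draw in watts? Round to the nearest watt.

800 W

Energy = €39.68 ÷ €0.32/kWh = 124 kWh
Runtime = 5 h/day × 31 days = 155 h
Power = 124 kWh ÷ 155 h = 0.8 kW = 800 W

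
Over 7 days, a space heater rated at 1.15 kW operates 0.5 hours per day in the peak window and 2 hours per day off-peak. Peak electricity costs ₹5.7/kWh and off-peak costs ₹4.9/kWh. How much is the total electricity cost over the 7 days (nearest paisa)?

₹101.83

Peak energy = 1.15 kW × 0.5 h × 7 = 4.025 kWh
Off-peak energy = 1.15 kW × 2 h × 7 = 16.1 kWh
Cost = 4.025 × ₹5.7 + 16.1 × ₹4.9 = ₹22.9425 + ₹78.89 = ₹101.83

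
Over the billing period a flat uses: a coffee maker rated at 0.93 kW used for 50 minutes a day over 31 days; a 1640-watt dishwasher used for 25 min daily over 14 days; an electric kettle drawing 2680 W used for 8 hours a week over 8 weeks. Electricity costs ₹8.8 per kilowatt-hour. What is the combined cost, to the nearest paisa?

₹1804.98

coffee maker: Runtime = 50 min × 31 = 1550 min = 25.833333… h
coffee maker: 0.93 kW × 25.833333… h = 24.025 kWh
dishwasher: Runtime = 25 min × 14 = 350 min = 5.833333… h
dishwasher: 1.64 kW × 5.833333… h = 9.566666… kWh
electric kettle: Runtime = 8 h/week × 8 weeks = 64 h
electric kettle: 2.68 kW × 64 h = 171.52 kWh
Total energy = 205.111666… kWh
Cost = 205.111666… × ₹8.8 = ₹1804.98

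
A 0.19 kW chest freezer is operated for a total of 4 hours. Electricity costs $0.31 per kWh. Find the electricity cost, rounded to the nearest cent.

$0.24

Energy = 0.19 kW × 4 h = 0.76 kWh
Cost = 0.76 kWh × $0.31/kWh = $0.24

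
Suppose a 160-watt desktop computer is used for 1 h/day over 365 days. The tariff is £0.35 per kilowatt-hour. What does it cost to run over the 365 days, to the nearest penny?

Runtime = 1 h/day × 365 days = 365 h
Energy = 0.16 kW × 365 h = 58.4 kWh
Cost = 58.4 kWh × £0.35/kWh = £20.44

£20.44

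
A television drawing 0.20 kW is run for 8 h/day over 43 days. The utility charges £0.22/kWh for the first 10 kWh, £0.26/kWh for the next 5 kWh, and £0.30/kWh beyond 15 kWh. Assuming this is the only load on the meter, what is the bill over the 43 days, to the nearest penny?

£19.64

Runtime = 8 h/day × 43 days = 344 h
Energy = 0.2 kW × 344 h = 68.8 kWh
Tier 1 (0–10 kWh): 10 × £0.22 = £2.2
Tier 2 (10–15 kWh): 5 × £0.26 = £1.3
Above 15 kWh: 53.8 × £0.30 = £16.14
Bill = £19.64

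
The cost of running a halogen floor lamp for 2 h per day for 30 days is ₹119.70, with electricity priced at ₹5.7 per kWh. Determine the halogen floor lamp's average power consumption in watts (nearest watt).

Energy = ₹119.70 ÷ ₹5.7/kWh = 21 kWh
Runtime = 2 h/day × 30 days = 60 h
Power = 21 kWh ÷ 60 h = 0.35 kW = 350 W

350 W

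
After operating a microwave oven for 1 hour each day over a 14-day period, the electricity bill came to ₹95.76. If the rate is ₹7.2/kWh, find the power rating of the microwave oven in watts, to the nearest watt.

950 W

Energy = ₹95.76 ÷ ₹7.2/kWh = 13.3 kWh
Runtime = 1 h/day × 14 days = 14 h
Power = 13.3 kWh ÷ 14 h = 0.95 kW = 950 W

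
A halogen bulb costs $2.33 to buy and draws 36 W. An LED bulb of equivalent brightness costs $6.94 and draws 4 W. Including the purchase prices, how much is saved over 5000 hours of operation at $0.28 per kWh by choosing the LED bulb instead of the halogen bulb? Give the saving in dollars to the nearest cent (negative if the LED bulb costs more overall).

$40.19

halogen bulb: $2.33 + (36/1000) kW × 5000 h × $0.28 = $2.33 + $50.4 = $52.73
LED bulb: $6.94 + (4/1000) kW × 5000 h × $0.28 = $6.94 + $5.6 = $12.54
Saving = $52.73 − $12.54 = $40.19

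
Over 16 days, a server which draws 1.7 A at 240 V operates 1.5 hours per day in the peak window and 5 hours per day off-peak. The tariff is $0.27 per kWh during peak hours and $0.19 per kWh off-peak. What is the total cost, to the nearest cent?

Power = 1.7 A × 240 V = 408 W = 0.408 kW
Peak energy = 0.408 kW × 1.5 h × 16 = 9.792 kWh
Off-peak energy = 0.408 kW × 5 h × 16 = 32.64 kWh
Cost = 9.792 × $0.27 + 32.64 × $0.19 = $2.64384 + $6.2016 = $8.85

$8.85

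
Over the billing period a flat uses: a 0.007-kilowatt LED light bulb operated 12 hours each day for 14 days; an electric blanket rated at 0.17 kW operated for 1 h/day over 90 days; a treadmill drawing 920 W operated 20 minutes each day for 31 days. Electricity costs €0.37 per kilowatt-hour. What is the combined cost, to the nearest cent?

€9.61

LED light bulb: Runtime = 12 h/day × 14 days = 168 h
LED light bulb: 0.007 kW × 168 h = 1.176 kWh
electric blanket: Runtime = 1 h/day × 90 days = 90 h
electric blanket: 0.17 kW × 90 h = 15.3 kWh
treadmill: Runtime = 20 min × 31 = 620 min = 10.333333… h
treadmill: 0.92 kW × 10.333333… h = 9.506666… kWh
Total energy = 25.982666… kWh
Cost = 25.982666… × €0.37 = €9.61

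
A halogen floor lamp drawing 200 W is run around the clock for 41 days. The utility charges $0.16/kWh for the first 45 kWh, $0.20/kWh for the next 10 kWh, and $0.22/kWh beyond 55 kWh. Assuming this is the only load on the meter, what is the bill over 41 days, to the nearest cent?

$40.40

Runtime = 24 h × 41 = 984 h
Energy = 0.2 kW × 984 h = 196.8 kWh
Tier 1 (0–45 kWh): 45 × $0.16 = $7.2
Tier 2 (45–55 kWh): 10 × $0.20 = $2
Above 55 kWh: 141.8 × $0.22 = $31.196
Bill = $40.40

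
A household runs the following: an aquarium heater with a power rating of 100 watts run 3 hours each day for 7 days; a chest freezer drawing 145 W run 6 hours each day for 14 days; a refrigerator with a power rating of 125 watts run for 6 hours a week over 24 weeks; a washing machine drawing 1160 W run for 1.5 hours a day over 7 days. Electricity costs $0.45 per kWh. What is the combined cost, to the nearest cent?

aquarium heater: Runtime = 3 h/day × 7 days = 21 h
aquarium heater: 0.1 kW × 21 h = 2.1 kWh
chest freezer: Runtime = 6 h/day × 14 days = 84 h
chest freezer: 0.145 kW × 84 h = 12.18 kWh
refrigerator: Runtime = 6 h/week × 24 weeks = 144 h
refrigerator: 0.125 kW × 144 h = 18 kWh
washing machine: Runtime = 1.5 h/day × 7 days = 10.5 h
washing machine: 1.16 kW × 10.5 h = 12.18 kWh
Total energy = 44.46 kWh
Cost = 44.46 × $0.45 = $20.01

$20.01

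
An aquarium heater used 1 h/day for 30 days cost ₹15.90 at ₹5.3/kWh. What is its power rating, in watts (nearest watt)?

Energy = ₹15.90 ÷ ₹5.3/kWh = 3 kWh
Runtime = 1 h/day × 30 days = 30 h
Power = 3 kWh ÷ 30 h = 0.1 kW = 100 W

100 W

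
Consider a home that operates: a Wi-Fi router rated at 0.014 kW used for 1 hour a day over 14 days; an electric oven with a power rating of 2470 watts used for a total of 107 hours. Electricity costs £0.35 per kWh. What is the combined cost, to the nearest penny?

Wi-Fi router: Runtime = 1 h/day × 14 days = 14 h
Wi-Fi router: 0.014 kW × 14 h = 0.196 kWh
electric oven: 2.47 kW × 107 h = 264.29 kWh
Total energy = 264.486 kWh
Cost = 264.486 × £0.35 = £92.57

£92.57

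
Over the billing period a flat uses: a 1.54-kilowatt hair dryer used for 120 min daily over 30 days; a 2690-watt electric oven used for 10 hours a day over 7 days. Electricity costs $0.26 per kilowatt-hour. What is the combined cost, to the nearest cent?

$72.98

hair dryer: Runtime = 120 min × 30 = 3600 min = 60 h
hair dryer: 1.54 kW × 60 h = 92.4 kWh
electric oven: Runtime = 10 h/day × 7 days = 70 h
electric oven: 2.69 kW × 70 h = 188.3 kWh
Total energy = 280.7 kWh
Cost = 280.7 × $0.26 = $72.98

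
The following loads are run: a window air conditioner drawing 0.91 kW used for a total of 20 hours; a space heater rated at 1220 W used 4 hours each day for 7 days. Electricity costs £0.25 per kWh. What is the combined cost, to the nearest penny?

£13.09

window air conditioner: 0.91 kW × 20 h = 18.2 kWh
space heater: Runtime = 4 h/day × 7 days = 28 h
space heater: 1.22 kW × 28 h = 34.16 kWh
Total energy = 52.36 kWh
Cost = 52.36 × £0.25 = £13.09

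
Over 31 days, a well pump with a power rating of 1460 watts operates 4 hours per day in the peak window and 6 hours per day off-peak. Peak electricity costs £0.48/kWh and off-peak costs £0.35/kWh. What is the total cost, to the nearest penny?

Peak energy = 1.46 kW × 4 h × 31 = 181.04 kWh
Off-peak energy = 1.46 kW × 6 h × 31 = 271.56 kWh
Cost = 181.04 × £0.48 + 271.56 × £0.35 = £86.8992 + £95.046 = £181.95

£181.95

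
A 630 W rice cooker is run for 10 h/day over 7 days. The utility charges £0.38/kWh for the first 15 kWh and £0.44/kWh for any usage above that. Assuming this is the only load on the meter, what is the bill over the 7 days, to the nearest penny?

Runtime = 10 h/day × 7 days = 70 h
Energy = 0.63 kW × 70 h = 44.1 kWh
Tier 1 (0–15 kWh): 15 × £0.38 = £5.7
Above 15 kWh: 29.1 × £0.44 = £12.804
Bill = £18.50

£18.50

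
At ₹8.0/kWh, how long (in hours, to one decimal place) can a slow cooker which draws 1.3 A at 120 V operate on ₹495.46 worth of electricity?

397.0 h

Power = 1.3 A × 120 V = 156 W = 0.156 kW
Energy available = ₹495.46 ÷ ₹8.0/kWh = 61.9325 kWh
Hours = 61.9325 kWh ÷ 0.156 kW = 397.0 h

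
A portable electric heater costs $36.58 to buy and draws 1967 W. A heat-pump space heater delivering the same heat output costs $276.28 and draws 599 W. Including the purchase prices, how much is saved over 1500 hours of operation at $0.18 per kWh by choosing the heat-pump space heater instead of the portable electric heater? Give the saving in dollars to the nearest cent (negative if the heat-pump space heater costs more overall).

$129.66

portable electric heater: $36.58 + (1967/1000) kW × 1500 h × $0.18 = $36.58 + $531.09 = $567.67
heat-pump space heater: $276.28 + (599/1000) kW × 1500 h × $0.18 = $276.28 + $161.73 = $438.01
Saving = $567.67 − $438.01 = $129.66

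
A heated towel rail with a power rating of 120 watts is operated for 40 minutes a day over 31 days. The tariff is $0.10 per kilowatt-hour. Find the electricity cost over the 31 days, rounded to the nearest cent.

Runtime = 40 min × 31 = 1240 min = 20.666666… h
Energy = 0.12 kW × 20.666666… h = 2.48 kWh
Cost = 2.48 kWh × $0.10/kWh = $0.25

$0.25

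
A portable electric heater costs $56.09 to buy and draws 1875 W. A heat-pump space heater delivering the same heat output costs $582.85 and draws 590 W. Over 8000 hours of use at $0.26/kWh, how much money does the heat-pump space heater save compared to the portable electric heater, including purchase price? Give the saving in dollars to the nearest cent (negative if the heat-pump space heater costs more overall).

$2146.04

portable electric heater: $56.09 + (1875/1000) kW × 8000 h × $0.26 = $56.09 + $3900 = $3956.09
heat-pump space heater: $582.85 + (590/1000) kW × 8000 h × $0.26 = $582.85 + $1227.2 = $1810.05
Saving = $3956.09 − $1810.05 = $2146.04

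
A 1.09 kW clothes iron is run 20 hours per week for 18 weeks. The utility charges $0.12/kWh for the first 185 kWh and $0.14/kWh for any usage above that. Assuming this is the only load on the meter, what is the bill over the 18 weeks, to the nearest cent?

$51.24

Runtime = 20 h/week × 18 weeks = 360 h
Energy = 1.09 kW × 360 h = 392.4 kWh
Tier 1 (0–185 kWh): 185 × $0.12 = $22.2
Above 185 kWh: 207.4 × $0.14 = $29.036
Bill = $51.24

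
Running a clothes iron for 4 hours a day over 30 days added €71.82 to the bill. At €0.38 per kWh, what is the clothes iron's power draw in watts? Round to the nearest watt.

1575 W

Energy = €71.82 ÷ €0.38/kWh = 189 kWh
Runtime = 4 h/day × 30 days = 120 h
Power = 189 kWh ÷ 120 h = 1.575 kW = 1575 W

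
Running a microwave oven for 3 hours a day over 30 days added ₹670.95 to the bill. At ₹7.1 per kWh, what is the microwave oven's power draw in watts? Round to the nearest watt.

Energy = ₹670.95 ÷ ₹7.1/kWh = 94.5 kWh
Runtime = 3 h/day × 30 days = 90 h
Power = 94.5 kWh ÷ 90 h = 1.05 kW = 1050 W

1050 W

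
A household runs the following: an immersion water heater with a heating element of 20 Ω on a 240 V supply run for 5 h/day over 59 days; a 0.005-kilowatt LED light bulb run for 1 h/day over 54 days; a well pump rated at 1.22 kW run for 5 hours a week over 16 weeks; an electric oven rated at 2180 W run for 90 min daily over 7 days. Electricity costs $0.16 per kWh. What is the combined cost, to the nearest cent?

immersion water heater: Power = V²/R = 240²/20 = 2880 W = 2.88 kW
immersion water heater: Runtime = 5 h/day × 59 days = 295 h
immersion water heater: 2.88 kW × 295 h = 849.6 kWh
LED light bulb: Runtime = 1 h/day × 54 days = 54 h
LED light bulb: 0.005 kW × 54 h = 0.27 kWh
well pump: Runtime = 5 h/week × 16 weeks = 80 h
well pump: 1.22 kW × 80 h = 97.6 kWh
electric oven: Runtime = 90 min × 7 = 630 min = 10.5 h
electric oven: 2.18 kW × 10.5 h = 22.89 kWh
Total energy = 970.36 kWh
Cost = 970.36 × $0.16 = $155.26

$155.26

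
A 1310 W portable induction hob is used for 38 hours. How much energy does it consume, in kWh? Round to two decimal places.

49.78 kWh

Energy = 1.31 kW × 38 h = 49.78 kWh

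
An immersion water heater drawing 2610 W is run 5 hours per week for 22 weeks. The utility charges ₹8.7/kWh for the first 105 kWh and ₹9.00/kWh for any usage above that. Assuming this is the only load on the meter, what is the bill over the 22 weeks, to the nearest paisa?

Runtime = 5 h/week × 22 weeks = 110 h
Energy = 2.61 kW × 110 h = 287.1 kWh
Tier 1 (0–105 kWh): 105 × ₹8.7 = ₹913.5
Above 105 kWh: 182.1 × ₹9.00 = ₹1638.9
Bill = ₹2552.40

₹2552.40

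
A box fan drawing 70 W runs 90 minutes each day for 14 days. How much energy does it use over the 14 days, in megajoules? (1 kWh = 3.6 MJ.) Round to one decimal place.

5.3 MJ

Runtime = 90 min × 14 = 1260 min = 21 h
Energy = 0.07 kW × 21 h = 1.47 kWh
= 1.47 × 3.6 MJ = 5.3 MJ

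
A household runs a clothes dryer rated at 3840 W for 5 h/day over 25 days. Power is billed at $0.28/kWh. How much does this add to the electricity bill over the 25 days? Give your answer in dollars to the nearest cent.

$134.40

Runtime = 5 h/day × 25 days = 125 h
Energy = 3.84 kW × 125 h = 480 kWh
Cost = 480 kWh × $0.28/kWh = $134.40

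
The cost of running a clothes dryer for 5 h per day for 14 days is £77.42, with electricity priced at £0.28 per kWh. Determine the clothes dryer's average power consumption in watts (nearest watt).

Energy = £77.42 ÷ £0.28/kWh = 276.5 kWh
Runtime = 5 h/day × 14 days = 70 h
Power = 276.5 kWh ÷ 70 h = 3.95 kW = 3950 W

3950 W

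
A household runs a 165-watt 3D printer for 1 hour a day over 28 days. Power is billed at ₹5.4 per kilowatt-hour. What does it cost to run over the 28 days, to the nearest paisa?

₹24.95

Runtime = 1 h/day × 28 days = 28 h
Energy = 0.165 kW × 28 h = 4.62 kWh
Cost = 4.62 kWh × ₹5.4/kWh = ₹24.95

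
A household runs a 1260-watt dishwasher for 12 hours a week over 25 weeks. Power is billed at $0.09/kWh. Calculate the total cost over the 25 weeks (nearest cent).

$34.02

Runtime = 12 h/week × 25 weeks = 300 h
Energy = 1.26 kW × 300 h = 378 kWh
Cost = 378 kWh × $0.09/kWh = $34.02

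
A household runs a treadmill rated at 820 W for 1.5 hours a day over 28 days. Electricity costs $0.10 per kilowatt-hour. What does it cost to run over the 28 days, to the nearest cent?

Runtime = 1.5 h/day × 28 days = 42 h
Energy = 0.82 kW × 42 h = 34.44 kWh
Cost = 34.44 kWh × $0.10/kWh = $3.44

$3.44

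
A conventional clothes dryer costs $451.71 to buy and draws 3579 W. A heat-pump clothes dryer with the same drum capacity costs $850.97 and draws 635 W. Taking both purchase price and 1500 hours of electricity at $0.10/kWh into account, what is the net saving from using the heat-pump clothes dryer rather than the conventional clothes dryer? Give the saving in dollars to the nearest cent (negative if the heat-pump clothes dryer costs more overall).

conventional clothes dryer: $451.71 + (3579/1000) kW × 1500 h × $0.10 = $451.71 + $536.85 = $988.56
heat-pump clothes dryer: $850.97 + (635/1000) kW × 1500 h × $0.10 = $850.97 + $95.25 = $946.22
Saving = $988.56 − $946.22 = $42.34

$42.34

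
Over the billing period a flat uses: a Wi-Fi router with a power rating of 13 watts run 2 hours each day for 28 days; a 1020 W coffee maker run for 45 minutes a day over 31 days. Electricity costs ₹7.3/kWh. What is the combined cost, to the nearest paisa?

Wi-Fi router: Runtime = 2 h/day × 28 days = 56 h
Wi-Fi router: 0.013 kW × 56 h = 0.728 kWh
coffee maker: Runtime = 45 min × 31 = 1395 min = 23.25 h
coffee maker: 1.02 kW × 23.25 h = 23.715 kWh
Total energy = 24.443 kWh
Cost = 24.443 × ₹7.3 = ₹178.43

₹178.43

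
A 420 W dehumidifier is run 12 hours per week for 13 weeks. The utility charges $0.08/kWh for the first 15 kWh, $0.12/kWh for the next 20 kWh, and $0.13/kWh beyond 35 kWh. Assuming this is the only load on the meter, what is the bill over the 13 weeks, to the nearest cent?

Runtime = 12 h/week × 13 weeks = 156 h
Energy = 0.42 kW × 156 h = 65.52 kWh
Tier 1 (0–15 kWh): 15 × $0.08 = $1.2
Tier 2 (15–35 kWh): 20 × $0.12 = $2.4
Above 35 kWh: 30.52 × $0.13 = $3.9676
Bill = $7.57

$7.57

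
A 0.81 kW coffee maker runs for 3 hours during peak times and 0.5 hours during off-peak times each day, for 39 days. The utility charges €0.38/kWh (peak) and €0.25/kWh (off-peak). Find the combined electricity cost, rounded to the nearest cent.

Peak energy = 0.81 kW × 3 h × 39 = 94.77 kWh
Off-peak energy = 0.81 kW × 0.5 h × 39 = 15.795 kWh
Cost = 94.77 × €0.38 + 15.795 × €0.25 = €36.0126 + €3.94875 = €39.96

€39.96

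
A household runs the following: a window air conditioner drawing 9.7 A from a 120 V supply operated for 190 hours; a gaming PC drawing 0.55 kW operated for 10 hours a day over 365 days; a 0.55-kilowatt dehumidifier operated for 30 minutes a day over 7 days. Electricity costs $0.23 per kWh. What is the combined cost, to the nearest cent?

$513.03

window air conditioner: Power = 9.7 A × 120 V = 1164 W = 1.164 kW
window air conditioner: 1.164 kW × 190 h = 221.16 kWh
gaming PC: Runtime = 10 h/day × 365 days = 3650 h
gaming PC: 0.55 kW × 3650 h = 2007.5 kWh
dehumidifier: Runtime = 30 min × 7 = 210 min = 3.5 h
dehumidifier: 0.55 kW × 3.5 h = 1.925 kWh
Total energy = 2230.585 kWh
Cost = 2230.585 × $0.23 = $513.03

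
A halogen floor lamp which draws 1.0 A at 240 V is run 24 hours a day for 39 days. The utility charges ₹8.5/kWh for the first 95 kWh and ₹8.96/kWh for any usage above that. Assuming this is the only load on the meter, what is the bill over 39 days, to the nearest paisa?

₹1969.07

Power = 1.0 A × 240 V = 240 W = 0.24 kW
Runtime = 24 h × 39 = 936 h
Energy = 0.24 kW × 936 h = 224.64 kWh
Tier 1 (0–95 kWh): 95 × ₹8.5 = ₹807.5
Above 95 kWh: 129.64 × ₹8.96 = ₹1161.5744
Bill = ₹1969.07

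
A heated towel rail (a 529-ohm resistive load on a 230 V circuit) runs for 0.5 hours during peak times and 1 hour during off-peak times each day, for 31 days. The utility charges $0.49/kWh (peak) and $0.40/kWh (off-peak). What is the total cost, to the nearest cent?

$2.00

Power = V²/R = 230²/529 = 100 W = 0.1 kW
Peak energy = 0.1 kW × 0.5 h × 31 = 1.55 kWh
Off-peak energy = 0.1 kW × 1 h × 31 = 3.1 kWh
Cost = 1.55 × $0.49 + 3.1 × $0.40 = $0.7595 + $1.24 = $2.00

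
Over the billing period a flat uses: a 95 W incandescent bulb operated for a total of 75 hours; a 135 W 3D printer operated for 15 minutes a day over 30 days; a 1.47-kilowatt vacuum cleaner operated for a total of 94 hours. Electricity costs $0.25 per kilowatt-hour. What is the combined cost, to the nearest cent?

$36.58

incandescent bulb: 0.095 kW × 75 h = 7.125 kWh
3D printer: Runtime = 15 min × 30 = 450 min = 7.5 h
3D printer: 0.135 kW × 7.5 h = 1.0125 kWh
vacuum cleaner: 1.47 kW × 94 h = 138.18 kWh
Total energy = 146.3175 kWh
Cost = 146.3175 × $0.25 = $36.58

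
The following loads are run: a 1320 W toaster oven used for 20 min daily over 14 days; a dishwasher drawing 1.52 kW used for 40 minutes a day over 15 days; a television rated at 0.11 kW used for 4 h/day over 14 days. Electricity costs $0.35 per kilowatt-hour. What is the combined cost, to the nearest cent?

$9.63

toaster oven: Runtime = 20 min × 14 = 280 min = 4.666666… h
toaster oven: 1.32 kW × 4.666666… h = 6.16 kWh
dishwasher: Runtime = 40 min × 15 = 600 min = 10 h
dishwasher: 1.52 kW × 10 h = 15.2 kWh
television: Runtime = 4 h/day × 14 days = 56 h
television: 0.11 kW × 56 h = 6.16 kWh
Total energy = 27.52 kWh
Cost = 27.52 × $0.35 = $9.63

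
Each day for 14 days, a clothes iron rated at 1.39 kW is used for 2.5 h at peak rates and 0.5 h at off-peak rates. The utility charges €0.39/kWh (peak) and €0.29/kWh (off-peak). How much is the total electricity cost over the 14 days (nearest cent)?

€21.80

Peak energy = 1.39 kW × 2.5 h × 14 = 48.65 kWh
Off-peak energy = 1.39 kW × 0.5 h × 14 = 9.73 kWh
Cost = 48.65 × €0.39 + 9.73 × €0.29 = €18.9735 + €2.8217 = €21.80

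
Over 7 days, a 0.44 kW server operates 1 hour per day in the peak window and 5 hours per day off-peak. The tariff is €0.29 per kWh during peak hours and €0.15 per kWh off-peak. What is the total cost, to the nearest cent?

Peak energy = 0.44 kW × 1 h × 7 = 3.08 kWh
Off-peak energy = 0.44 kW × 5 h × 7 = 15.4 kWh
Cost = 3.08 × €0.29 + 15.4 × €0.15 = €0.8932 + €2.31 = €3.20

€3.20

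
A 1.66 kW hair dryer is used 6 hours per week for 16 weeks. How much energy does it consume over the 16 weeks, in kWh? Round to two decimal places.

159.36 kWh

Runtime = 6 h/week × 16 weeks = 96 h
Energy = 1.66 kW × 96 h = 159.36 kWh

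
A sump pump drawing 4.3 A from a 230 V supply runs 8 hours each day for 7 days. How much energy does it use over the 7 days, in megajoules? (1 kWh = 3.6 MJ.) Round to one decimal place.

Power = 4.3 A × 230 V = 989 W = 0.989 kW
Runtime = 8 h/day × 7 days = 56 h
Energy = 0.989 kW × 56 h = 55.384 kWh
= 55.384 × 3.6 MJ = 199.4 MJ

199.4 MJ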